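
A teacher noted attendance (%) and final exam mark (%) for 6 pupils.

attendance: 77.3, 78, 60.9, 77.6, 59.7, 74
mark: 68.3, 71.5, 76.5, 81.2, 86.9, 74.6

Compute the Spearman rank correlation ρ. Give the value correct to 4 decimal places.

-0.5429

Rank attendance: 4, 6, 2, 5, 1, 3
Rank mark: 1, 2, 4, 5, 6, 3
d = rank(attendance) − rank(mark): 3, 4, -2, 0, -5, 0; Σd² = 54
ρ = 1 − 6Σd² / [n(n²−1)] = 1 − 6×54 / (6×35) = 1 − 324/210 ≈ -0.5429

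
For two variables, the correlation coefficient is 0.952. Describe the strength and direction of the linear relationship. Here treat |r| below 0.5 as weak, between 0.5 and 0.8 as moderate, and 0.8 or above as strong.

strong positive

r = 0.952 > 0 so the relationship is positive.
|r| = 0.952, which falls in the strong range.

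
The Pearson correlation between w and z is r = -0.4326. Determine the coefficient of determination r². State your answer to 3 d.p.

r² = (-0.4326)² = 0.187

0.187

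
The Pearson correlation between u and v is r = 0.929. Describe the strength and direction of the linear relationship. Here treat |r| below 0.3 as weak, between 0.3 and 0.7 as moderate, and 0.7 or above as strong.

r = 0.929 > 0 so the relationship is positive.
|r| = 0.929, which falls in the strong range.

strong positive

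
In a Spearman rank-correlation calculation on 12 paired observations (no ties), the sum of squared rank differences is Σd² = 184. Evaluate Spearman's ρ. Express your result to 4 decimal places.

ρ = 1 − 6Σd² / [n(n²−1)] = 1 − 6×184 / (12×143)
  = 1 − 1104/1716 = 1 − 0.64336 ≈ 0.3566

0.3566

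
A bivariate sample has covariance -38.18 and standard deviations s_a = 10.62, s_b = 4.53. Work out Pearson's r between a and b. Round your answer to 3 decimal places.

-0.794

r = Cov(a,b) / (s_a · s_b) = -38.18 / (10.62 × 4.53)
  = -38.18 / 48.1086 ≈ -0.794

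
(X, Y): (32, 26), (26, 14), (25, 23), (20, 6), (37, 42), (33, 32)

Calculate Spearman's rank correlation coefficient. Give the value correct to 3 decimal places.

Rank X: 4, 3, 2, 1, 6, 5
Rank Y: 4, 2, 3, 1, 6, 5
d = rank(X) − rank(Y): 0, 1, -1, 0, 0, 0; Σd² = 2
ρ = 1 − 6Σd² / [n(n²−1)] = 1 − 6×2 / (6×35) = 1 − 12/210 ≈ 0.943

0.943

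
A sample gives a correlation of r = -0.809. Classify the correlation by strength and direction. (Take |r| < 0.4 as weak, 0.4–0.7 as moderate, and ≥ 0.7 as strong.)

r = -0.809 < 0 so the relationship is negative.
|r| = 0.809, which falls in the strong range.

strong negative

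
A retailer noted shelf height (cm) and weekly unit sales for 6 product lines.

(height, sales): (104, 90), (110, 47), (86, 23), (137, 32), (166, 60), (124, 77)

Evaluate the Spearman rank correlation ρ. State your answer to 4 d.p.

0.1429

Rank height: 2, 3, 1, 5, 6, 4
Rank sales: 6, 3, 1, 2, 4, 5
d = rank(height) − rank(sales): -4, 0, 0, 3, 2, -1; Σd² = 30
ρ = 1 − 6Σd² / [n(n²−1)] = 1 − 6×30 / (6×35) = 1 − 180/210 ≈ 0.1429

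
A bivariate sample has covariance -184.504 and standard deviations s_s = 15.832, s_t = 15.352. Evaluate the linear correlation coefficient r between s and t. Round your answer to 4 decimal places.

r = Cov(s,t) / (s_s · s_t) = -184.504 / (15.832 × 15.352)
  = -184.504 / 243.0529 ≈ -0.7591

-0.7591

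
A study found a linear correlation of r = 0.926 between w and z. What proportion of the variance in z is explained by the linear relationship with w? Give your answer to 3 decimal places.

0.857

r² = (0.926)² = 0.857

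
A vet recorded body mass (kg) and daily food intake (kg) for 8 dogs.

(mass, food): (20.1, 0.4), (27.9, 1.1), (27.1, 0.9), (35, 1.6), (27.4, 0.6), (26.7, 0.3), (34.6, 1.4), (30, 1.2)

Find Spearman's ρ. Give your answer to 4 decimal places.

0.9524

Rank mass: 1, 5, 3, 8, 4, 2, 7, 6
Rank food: 2, 5, 4, 8, 3, 1, 7, 6
d = rank(mass) − rank(food): -1, 0, -1, 0, 1, 1, 0, 0; Σd² = 4
ρ = 1 − 6Σd² / [n(n²−1)] = 1 − 6×4 / (8×63) = 1 − 24/504 ≈ 0.9524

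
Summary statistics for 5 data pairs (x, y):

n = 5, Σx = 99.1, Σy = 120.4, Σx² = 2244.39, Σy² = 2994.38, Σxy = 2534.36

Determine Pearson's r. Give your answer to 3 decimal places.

0.907

r = (nΣxy − ΣxΣy) / √[(nΣx² − (Σx)²)(nΣy² − (Σy)²)]
Numerator: 5×2534.36 − 99.1×120.4 = 740.16
Denominator: √[(11221.95 − 9820.81)(14971.9 − 14496.16)] = √[1401.14 × 475.74] = 816.4425
r = 740.16 / 816.4425 ≈ 0.907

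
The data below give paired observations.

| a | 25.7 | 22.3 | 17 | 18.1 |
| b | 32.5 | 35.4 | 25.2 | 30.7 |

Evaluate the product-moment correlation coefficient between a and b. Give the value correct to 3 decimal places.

0.714

n = 4, Σa = 83.1, Σb = 123.8, Σa² = 1774.39, Σb² = 3886.94, Σab = 2608.74
nΣab − ΣaΣb = 10434.96 − 10287.78 = 147.18
nΣa² − (Σa)² = 7097.56 − 6905.61 = 191.95; nΣb² − (Σb)² = 15547.76 − 15326.44 = 221.32
r = 147.18 / √(191.95 × 221.32) = 147.18 / 206.1125 ≈ 0.714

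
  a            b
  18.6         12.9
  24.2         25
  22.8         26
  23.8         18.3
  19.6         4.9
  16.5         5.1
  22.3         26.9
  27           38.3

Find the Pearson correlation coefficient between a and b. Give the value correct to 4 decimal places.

0.8957

n = 8, Σa = 174.8, Σb = 157.4, Σa² = 3900.58, Σb² = 4042.82, Σab = 3687.44
nΣab − ΣaΣb = 29499.52 − 27513.52 = 1986
nΣa² − (Σa)² = 31204.64 − 30555.04 = 649.6; nΣb² − (Σb)² = 32342.56 − 24774.76 = 7567.8
r = 1986 / √(649.6 × 7567.8) = 1986 / 2217.2151 ≈ 0.8957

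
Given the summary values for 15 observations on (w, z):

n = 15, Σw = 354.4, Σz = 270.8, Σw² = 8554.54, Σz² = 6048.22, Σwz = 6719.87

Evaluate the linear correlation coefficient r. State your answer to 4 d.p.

0.7019

r = (nΣwz − ΣwΣz) / √[(nΣw² − (Σw)²)(nΣz² − (Σz)²)]
Numerator: 15×6719.87 − 354.4×270.8 = 4826.53
Denominator: √[(128318.1 − 125599.36)(90723.3 − 73332.64)] = √[2718.74 × 17390.66] = 6876.0950
r = 4826.53 / 6876.0950 ≈ 0.7019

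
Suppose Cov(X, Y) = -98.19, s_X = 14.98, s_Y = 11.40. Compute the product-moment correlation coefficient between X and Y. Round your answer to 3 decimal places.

-0.575

r = Cov(X,Y) / (s_X · s_Y) = -98.19 / (14.98 × 11.40)
  = -98.19 / 170.7720 ≈ -0.575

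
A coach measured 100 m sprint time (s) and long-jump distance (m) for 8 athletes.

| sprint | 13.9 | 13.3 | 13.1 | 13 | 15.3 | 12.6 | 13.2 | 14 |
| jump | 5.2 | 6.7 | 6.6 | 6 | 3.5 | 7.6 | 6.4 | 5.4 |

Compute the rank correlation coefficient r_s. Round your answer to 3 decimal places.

-0.762

Rank sprint: 6, 5, 3, 2, 8, 1, 4, 7
Rank jump: 2, 7, 6, 4, 1, 8, 5, 3
d = rank(sprint) − rank(jump): 4, -2, -3, -2, 7, -7, -1, 4; Σd² = 148
ρ = 1 − 6Σd² / [n(n²−1)] = 1 − 6×148 / (8×63) = 1 − 888/504 ≈ -0.762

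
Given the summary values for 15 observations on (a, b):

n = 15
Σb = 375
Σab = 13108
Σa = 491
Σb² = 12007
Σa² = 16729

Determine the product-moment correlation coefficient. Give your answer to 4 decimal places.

r = (nΣab − ΣaΣb) / √[(nΣa² − (Σa)²)(nΣb² − (Σb)²)]
Numerator: 15×13108 − 491×375 = 12495
Denominator: √[(250935 − 241081)(180105 − 140625)] = √[9854 × 39480] = 19723.9935
r = 12495 / 19723.9935 ≈ 0.6335

0.6335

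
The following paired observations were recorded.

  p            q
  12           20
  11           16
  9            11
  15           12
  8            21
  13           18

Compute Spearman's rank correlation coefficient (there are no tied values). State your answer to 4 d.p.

-0.2571

Rank p: 4, 3, 2, 6, 1, 5
Rank q: 5, 3, 1, 2, 6, 4
d = rank(p) − rank(q): -1, 0, 1, 4, -5, 1; Σd² = 44
ρ = 1 − 6Σd² / [n(n²−1)] = 1 − 6×44 / (6×35) = 1 − 264/210 ≈ -0.2571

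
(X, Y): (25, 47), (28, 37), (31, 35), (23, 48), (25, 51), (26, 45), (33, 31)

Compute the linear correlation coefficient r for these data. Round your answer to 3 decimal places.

n = 7, ΣX = 191, ΣY = 294, ΣX² = 5289, ΣY² = 12694, ΣXY = 7868
nΣXY − ΣXΣY = 55076 − 56154 = -1078
nΣX² − (ΣX)² = 37023 − 36481 = 542; nΣY² − (ΣY)² = 88858 − 86436 = 2422
r = -1078 / √(542 × 2422) = -1078 / 1145.7417 ≈ -0.941

-0.941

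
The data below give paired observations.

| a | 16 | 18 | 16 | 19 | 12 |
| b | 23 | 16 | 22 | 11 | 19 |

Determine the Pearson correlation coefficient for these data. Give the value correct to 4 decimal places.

n = 5, Σa = 81, Σb = 91, Σa² = 1341, Σb² = 1751, Σab = 1445
nΣab − ΣaΣb = 7225 − 7371 = -146
nΣa² − (Σa)² = 6705 − 6561 = 144; nΣb² − (Σb)² = 8755 − 8281 = 474
r = -146 / √(144 × 474) = -146 / 261.2585 ≈ -0.5588

-0.5588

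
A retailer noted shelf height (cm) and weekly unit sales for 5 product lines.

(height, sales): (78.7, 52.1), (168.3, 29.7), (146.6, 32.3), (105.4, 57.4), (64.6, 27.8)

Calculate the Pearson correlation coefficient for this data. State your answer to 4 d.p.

-0.3226

n = 5, Σx = 563.6, Σy = 199.3, Σx² = 71292.46, Σy² = 8707.39, Σxy = 21679.8
nΣxy − ΣxΣy = 108399 − 112325.48 = -3926.48
nΣx² − (Σx)² = 356462.3 − 317644.96 = 38817.34; nΣy² − (Σy)² = 43536.95 − 39720.49 = 3816.46
r = -3926.48 / √(38817.34 × 3816.46) = -3926.48 / 12171.4759 ≈ -0.3226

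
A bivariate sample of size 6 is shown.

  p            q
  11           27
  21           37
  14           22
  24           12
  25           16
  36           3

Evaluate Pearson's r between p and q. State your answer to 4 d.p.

-0.7113

n = 6, Σp = 131, Σq = 117, Σp² = 3255, Σq² = 2991, Σpq = 2178
nΣpq − ΣpΣq = 13068 − 15327 = -2259
nΣp² − (Σp)² = 19530 − 17161 = 2369; nΣq² − (Σq)² = 17946 − 13689 = 4257
r = -2259 / √(2369 × 4257) = -2259 / 3175.6626 ≈ -0.7113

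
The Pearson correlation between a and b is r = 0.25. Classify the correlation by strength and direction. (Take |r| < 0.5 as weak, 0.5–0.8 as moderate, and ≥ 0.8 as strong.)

weak positive

r = 0.25 > 0 so the relationship is positive.
|r| = 0.25, which falls in the weak range.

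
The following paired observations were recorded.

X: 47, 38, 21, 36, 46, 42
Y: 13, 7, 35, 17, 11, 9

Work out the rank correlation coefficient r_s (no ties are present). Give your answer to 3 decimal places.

Rank X: 6, 3, 1, 2, 5, 4
Rank Y: 4, 1, 6, 5, 3, 2
d = rank(X) − rank(Y): 2, 2, -5, -3, 2, 2; Σd² = 50
ρ = 1 − 6Σd² / [n(n²−1)] = 1 − 6×50 / (6×35) = 1 − 300/210 ≈ -0.429

-0.429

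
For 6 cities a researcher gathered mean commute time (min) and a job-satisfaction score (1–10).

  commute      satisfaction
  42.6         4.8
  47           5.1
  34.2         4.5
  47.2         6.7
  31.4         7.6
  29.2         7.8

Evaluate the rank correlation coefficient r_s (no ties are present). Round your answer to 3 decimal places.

Rank commute: 4, 5, 3, 6, 2, 1
Rank satisfaction: 2, 3, 1, 4, 5, 6
d = rank(commute) − rank(satisfaction): 2, 2, 2, 2, -3, -5; Σd² = 50
ρ = 1 − 6Σd² / [n(n²−1)] = 1 − 6×50 / (6×35) = 1 − 300/210 ≈ -0.429

-0.429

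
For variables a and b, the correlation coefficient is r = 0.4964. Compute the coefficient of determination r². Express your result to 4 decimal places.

0.2464

r² = (0.4964)² = 0.2464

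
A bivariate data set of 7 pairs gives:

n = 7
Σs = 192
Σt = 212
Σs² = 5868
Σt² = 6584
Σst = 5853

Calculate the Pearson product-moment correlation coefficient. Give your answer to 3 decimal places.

r = (nΣst − ΣsΣt) / √[(nΣs² − (Σs)²)(nΣt² − (Σt)²)]
Numerator: 7×5853 − 192×212 = 267
Denominator: √[(41076 − 36864)(46088 − 44944)] = √[4212 × 1144] = 2195.1146
r = 267 / 2195.1146 ≈ 0.122

0.122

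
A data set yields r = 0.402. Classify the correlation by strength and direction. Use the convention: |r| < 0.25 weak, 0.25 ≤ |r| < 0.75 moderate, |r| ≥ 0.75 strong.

r = 0.402 > 0 so the relationship is positive.
|r| = 0.402, which falls in the moderate range.

moderate positive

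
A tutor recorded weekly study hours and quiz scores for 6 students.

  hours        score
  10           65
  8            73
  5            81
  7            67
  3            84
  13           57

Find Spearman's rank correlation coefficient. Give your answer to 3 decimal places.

Rank hours: 5, 4, 2, 3, 1, 6
Rank score: 2, 4, 5, 3, 6, 1
d = rank(hours) − rank(score): 3, 0, -3, 0, -5, 5; Σd² = 68
ρ = 1 − 6Σd² / [n(n²−1)] = 1 − 6×68 / (6×35) = 1 − 408/210 ≈ -0.943

-0.943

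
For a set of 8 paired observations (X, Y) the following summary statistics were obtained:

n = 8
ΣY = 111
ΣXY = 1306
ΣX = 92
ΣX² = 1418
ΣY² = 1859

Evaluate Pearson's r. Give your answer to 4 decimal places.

r = (nΣXY − ΣXΣY) / √[(nΣX² − (ΣX)²)(nΣY² − (ΣY)²)]
Numerator: 8×1306 − 92×111 = 236
Denominator: √[(11344 − 8464)(14872 − 12321)] = √[2880 × 2551] = 2710.5129
r = 236 / 2710.5129 ≈ 0.0871

0.0871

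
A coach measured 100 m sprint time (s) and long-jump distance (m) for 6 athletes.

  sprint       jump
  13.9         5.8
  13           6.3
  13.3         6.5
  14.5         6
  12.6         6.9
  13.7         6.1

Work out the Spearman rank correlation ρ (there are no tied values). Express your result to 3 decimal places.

-0.886

Rank sprint: 5, 2, 3, 6, 1, 4
Rank jump: 1, 4, 5, 2, 6, 3
d = rank(sprint) − rank(jump): 4, -2, -2, 4, -5, 1; Σd² = 66
ρ = 1 − 6Σd² / [n(n²−1)] = 1 − 6×66 / (6×35) = 1 − 396/210 ≈ -0.886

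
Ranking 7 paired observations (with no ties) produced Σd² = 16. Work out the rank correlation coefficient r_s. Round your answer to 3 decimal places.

0.714

ρ = 1 − 6Σd² / [n(n²−1)] = 1 − 6×16 / (7×48)
  = 1 − 96/336 = 1 − 0.2857 ≈ 0.714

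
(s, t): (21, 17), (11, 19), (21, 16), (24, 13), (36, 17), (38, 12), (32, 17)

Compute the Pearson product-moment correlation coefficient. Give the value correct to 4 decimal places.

n = 7, Σs = 183, Σt = 111, Σs² = 5343, Σt² = 1797, Σst = 2826
nΣst − ΣsΣt = 19782 − 20313 = -531
nΣs² − (Σs)² = 37401 − 33489 = 3912; nΣt² − (Σt)² = 12579 − 12321 = 258
r = -531 / √(3912 × 258) = -531 / 1004.6372 ≈ -0.5285

-0.5285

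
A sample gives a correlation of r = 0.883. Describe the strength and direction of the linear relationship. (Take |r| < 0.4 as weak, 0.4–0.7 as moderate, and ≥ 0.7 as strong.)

strong positive

r = 0.883 > 0 so the relationship is positive.
|r| = 0.883, which falls in the strong range.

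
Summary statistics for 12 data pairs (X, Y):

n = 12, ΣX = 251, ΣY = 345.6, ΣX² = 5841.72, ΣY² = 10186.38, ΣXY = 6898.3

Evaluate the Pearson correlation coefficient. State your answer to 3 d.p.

r = (nΣXY − ΣXΣY) / √[(nΣX² − (ΣX)²)(nΣY² − (ΣY)²)]
Numerator: 12×6898.3 − 251×345.6 = -3966
Denominator: √[(70100.64 − 63001)(122236.56 − 119439.36)] = √[7099.64 × 2797.2] = 4456.3565
r = -3966 / 4456.3565 ≈ -0.890

-0.890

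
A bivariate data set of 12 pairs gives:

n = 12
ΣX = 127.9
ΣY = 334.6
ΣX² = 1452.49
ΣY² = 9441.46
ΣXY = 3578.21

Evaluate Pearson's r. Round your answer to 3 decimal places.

0.119

r = (nΣXY − ΣXΣY) / √[(nΣX² − (ΣX)²)(nΣY² − (ΣY)²)]
Numerator: 12×3578.21 − 127.9×334.6 = 143.18
Denominator: √[(17429.88 − 16358.41)(113297.52 − 111957.16)] = √[1071.47 × 1340.36] = 1198.3971
r = 143.18 / 1198.3971 ≈ 0.119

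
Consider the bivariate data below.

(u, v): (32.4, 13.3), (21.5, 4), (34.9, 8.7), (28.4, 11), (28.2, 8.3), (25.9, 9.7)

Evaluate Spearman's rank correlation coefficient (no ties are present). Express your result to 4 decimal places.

0.5429

Rank u: 5, 1, 6, 4, 3, 2
Rank v: 6, 1, 3, 5, 2, 4
d = rank(u) − rank(v): -1, 0, 3, -1, 1, -2; Σd² = 16
ρ = 1 − 6Σd² / [n(n²−1)] = 1 − 6×16 / (6×35) = 1 − 96/210 ≈ 0.5429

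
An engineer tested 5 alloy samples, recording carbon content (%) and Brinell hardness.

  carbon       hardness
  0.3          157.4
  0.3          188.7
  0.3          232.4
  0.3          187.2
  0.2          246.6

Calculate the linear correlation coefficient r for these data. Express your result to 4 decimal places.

-0.6780

n = 5, Σx = 1.4, Σy = 1012.3, Σx² = 0.4, Σy² = 210247.61, Σxy = 279.03
nΣxy − ΣxΣy = 1395.15 − 1417.22 = -22.07
nΣx² − (Σx)² = 2 − 1.96 = 0.04; nΣy² − (Σy)² = 1051238.05 − 1024751.29 = 26486.76
r = -22.07 / √(0.04 × 26486.76) = -22.07 / 32.5495 ≈ -0.6780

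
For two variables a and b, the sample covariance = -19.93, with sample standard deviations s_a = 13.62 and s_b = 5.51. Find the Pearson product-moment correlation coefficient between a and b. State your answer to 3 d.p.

-0.266

r = Cov(a,b) / (s_a · s_b) = -19.93 / (13.62 × 5.51)
  = -19.93 / 75.0462 ≈ -0.266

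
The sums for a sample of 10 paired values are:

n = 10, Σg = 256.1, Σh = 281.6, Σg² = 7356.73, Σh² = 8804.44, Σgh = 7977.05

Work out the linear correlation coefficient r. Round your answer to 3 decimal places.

0.916

r = (nΣgh − ΣgΣh) / √[(nΣg² − (Σg)²)(nΣh² − (Σh)²)]
Numerator: 10×7977.05 − 256.1×281.6 = 7652.74
Denominator: √[(73567.3 − 65587.21)(88044.4 − 79298.56)] = √[7980.09 × 8745.84] = 8354.1960
r = 7652.74 / 8354.1960 ≈ 0.916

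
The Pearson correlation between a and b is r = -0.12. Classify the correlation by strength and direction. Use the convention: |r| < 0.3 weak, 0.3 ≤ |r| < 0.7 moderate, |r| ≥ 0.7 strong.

weak negative

r = -0.12 < 0 so the relationship is negative.
|r| = 0.12, which falls in the weak range.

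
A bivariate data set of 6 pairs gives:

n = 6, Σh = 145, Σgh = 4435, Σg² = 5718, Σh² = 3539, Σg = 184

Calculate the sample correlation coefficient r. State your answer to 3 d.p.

-0.228

r = (nΣgh − ΣgΣh) / √[(nΣg² − (Σg)²)(nΣh² − (Σh)²)]
Numerator: 6×4435 − 184×145 = -70
Denominator: √[(34308 − 33856)(21234 − 21025)] = √[452 × 209] = 307.3565
r = -70 / 307.3565 ≈ -0.228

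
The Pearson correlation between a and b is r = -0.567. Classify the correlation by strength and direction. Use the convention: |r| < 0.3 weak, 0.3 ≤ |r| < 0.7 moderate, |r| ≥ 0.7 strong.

r = -0.567 < 0 so the relationship is negative.
|r| = 0.567, which falls in the moderate range.

moderate negative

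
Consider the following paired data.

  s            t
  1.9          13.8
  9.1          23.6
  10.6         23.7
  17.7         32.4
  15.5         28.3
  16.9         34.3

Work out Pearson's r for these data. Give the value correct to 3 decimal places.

0.979

n = 6, Σs = 71.7, Σt = 156.1, Σs² = 1037.93, Σt² = 4336.23, Σst = 2084
nΣst − ΣsΣt = 12504 − 11192.37 = 1311.63
nΣs² − (Σs)² = 6227.58 − 5140.89 = 1086.69; nΣt² − (Σt)² = 26017.38 − 24367.21 = 1650.17
r = 1311.63 / √(1086.69 × 1650.17) = 1311.63 / 1339.1129 ≈ 0.979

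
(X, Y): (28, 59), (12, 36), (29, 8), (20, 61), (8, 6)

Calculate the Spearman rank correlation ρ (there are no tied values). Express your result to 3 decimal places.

0.300

Rank X: 4, 2, 5, 3, 1
Rank Y: 4, 3, 2, 5, 1
d = rank(X) − rank(Y): 0, -1, 3, -2, 0; Σd² = 14
ρ = 1 − 6Σd² / [n(n²−1)] = 1 − 6×14 / (5×24) = 1 − 84/120 ≈ 0.300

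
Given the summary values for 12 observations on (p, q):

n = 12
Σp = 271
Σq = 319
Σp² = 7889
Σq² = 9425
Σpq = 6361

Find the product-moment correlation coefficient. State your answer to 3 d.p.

r = (nΣpq − ΣpΣq) / √[(nΣp² − (Σp)²)(nΣq² − (Σq)²)]
Numerator: 12×6361 − 271×319 = -10117
Denominator: √[(94668 − 73441)(113100 − 101761)] = √[21227 × 11339] = 15514.2822
r = -10117 / 15514.2822 ≈ -0.652

-0.652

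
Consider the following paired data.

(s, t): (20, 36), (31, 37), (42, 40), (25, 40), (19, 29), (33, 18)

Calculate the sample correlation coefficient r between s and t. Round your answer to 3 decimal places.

0.068

n = 6, Σs = 170, Σt = 200, Σs² = 5200, Σt² = 7030, Σst = 5692
nΣst − ΣsΣt = 34152 − 34000 = 152
nΣs² − (Σs)² = 31200 − 28900 = 2300; nΣt² − (Σt)² = 42180 − 40000 = 2180
r = 152 / √(2300 × 2180) = 152 / 2239.1963 ≈ 0.068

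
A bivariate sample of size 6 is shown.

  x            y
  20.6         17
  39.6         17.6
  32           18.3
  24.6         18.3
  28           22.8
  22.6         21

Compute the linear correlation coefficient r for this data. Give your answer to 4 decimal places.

n = 6, Σx = 167.4, Σy = 115, Σx² = 4916.44, Σy² = 2229.38, Σxy = 3195.94
nΣxy − ΣxΣy = 19175.64 − 19251 = -75.36
nΣx² − (Σx)² = 29498.64 − 28022.76 = 1475.88; nΣy² − (Σy)² = 13376.28 − 13225 = 151.28
r = -75.36 / √(1475.88 × 151.28) = -75.36 / 472.5157 ≈ -0.1595

-0.1595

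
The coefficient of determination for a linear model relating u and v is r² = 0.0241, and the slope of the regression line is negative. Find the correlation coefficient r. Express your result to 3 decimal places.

-0.155

|r| = √0.0241 = 0.155
The association is negative, so r = −0.155.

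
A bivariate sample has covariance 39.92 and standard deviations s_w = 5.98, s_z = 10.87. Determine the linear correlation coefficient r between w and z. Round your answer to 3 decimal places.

r = Cov(w,z) / (s_w · s_z) = 39.92 / (5.98 × 10.87)
  = 39.92 / 65.0026 ≈ 0.614

0.614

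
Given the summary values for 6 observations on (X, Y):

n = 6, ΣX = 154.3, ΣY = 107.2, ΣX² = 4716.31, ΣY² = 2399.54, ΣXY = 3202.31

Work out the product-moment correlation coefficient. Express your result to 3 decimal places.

r = (nΣXY − ΣXΣY) / √[(nΣX² − (ΣX)²)(nΣY² − (ΣY)²)]
Numerator: 6×3202.31 − 154.3×107.2 = 2672.9
Denominator: √[(28297.86 − 23808.49)(14397.24 − 11491.84)] = √[4489.37 × 2905.4] = 3611.5669
r = 2672.9 / 3611.5669 ≈ 0.740

0.740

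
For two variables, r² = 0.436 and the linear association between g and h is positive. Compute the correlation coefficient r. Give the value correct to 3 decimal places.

|r| = √0.436 = 0.660
The association is positive, so r = 0.660.

0.660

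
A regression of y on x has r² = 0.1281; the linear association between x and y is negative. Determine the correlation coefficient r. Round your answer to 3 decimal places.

|r| = √0.1281 = 0.358
The association is negative, so r = −0.358.

-0.358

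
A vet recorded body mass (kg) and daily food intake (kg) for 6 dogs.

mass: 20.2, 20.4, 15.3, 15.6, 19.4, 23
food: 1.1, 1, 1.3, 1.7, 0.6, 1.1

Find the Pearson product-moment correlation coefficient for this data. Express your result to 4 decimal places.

-0.5760

n = 6, Σx = 113.9, Σy = 6.8, Σx² = 2207.01, Σy² = 8.36, Σxy = 125.97
nΣxy − ΣxΣy = 755.82 − 774.52 = -18.7
nΣx² − (Σx)² = 13242.06 − 12973.21 = 268.85; nΣy² − (Σy)² = 50.16 − 46.24 = 3.92
r = -18.7 / √(268.85 × 3.92) = -18.7 / 32.4637 ≈ -0.5760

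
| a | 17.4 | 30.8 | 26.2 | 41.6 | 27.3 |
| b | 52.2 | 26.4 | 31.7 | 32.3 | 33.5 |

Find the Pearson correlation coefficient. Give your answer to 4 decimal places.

-0.6848

n = 5, Σa = 143.3, Σb = 176.1, Σa² = 4413.69, Σb² = 6592.23, Σab = 4810.17
nΣab − ΣaΣb = 24050.85 − 25235.13 = -1184.28
nΣa² − (Σa)² = 22068.45 − 20534.89 = 1533.56; nΣb² − (Σb)² = 32961.15 − 31011.21 = 1949.94
r = -1184.28 / √(1533.56 × 1949.94) = -1184.28 / 1729.2628 ≈ -0.6848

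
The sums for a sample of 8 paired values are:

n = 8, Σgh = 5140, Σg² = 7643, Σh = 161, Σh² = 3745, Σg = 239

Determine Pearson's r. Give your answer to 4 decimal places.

r = (nΣgh − ΣgΣh) / √[(nΣg² − (Σg)²)(nΣh² − (Σh)²)]
Numerator: 8×5140 − 239×161 = 2641
Denominator: √[(61144 − 57121)(29960 − 25921)] = √[4023 × 4039] = 4030.9921
r = 2641 / 4030.9921 ≈ 0.6552

0.6552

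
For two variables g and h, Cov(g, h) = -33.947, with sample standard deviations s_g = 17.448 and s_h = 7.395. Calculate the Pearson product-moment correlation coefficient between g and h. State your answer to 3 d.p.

r = Cov(g,h) / (s_g · s_h) = -33.947 / (17.448 × 7.395)
  = -33.947 / 129.0280 ≈ -0.263

-0.263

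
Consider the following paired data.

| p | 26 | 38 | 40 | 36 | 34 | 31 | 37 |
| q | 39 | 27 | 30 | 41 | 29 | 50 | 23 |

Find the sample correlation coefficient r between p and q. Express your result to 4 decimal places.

n = 7, Σp = 242, Σq = 239, Σp² = 8502, Σq² = 8701, Σpq = 8103
nΣpq − ΣpΣq = 56721 − 57838 = -1117
nΣp² − (Σp)² = 59514 − 58564 = 950; nΣq² − (Σq)² = 60907 − 57121 = 3786
r = -1117 / √(950 × 3786) = -1117 / 1896.4968 ≈ -0.5890

-0.5890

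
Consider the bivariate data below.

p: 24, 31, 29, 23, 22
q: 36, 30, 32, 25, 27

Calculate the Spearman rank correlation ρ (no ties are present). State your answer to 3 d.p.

Rank p: 3, 5, 4, 2, 1
Rank q: 5, 3, 4, 1, 2
d = rank(p) − rank(q): -2, 2, 0, 1, -1; Σd² = 10
ρ = 1 − 6Σd² / [n(n²−1)] = 1 − 6×10 / (5×24) = 1 − 60/120 ≈ 0.500

0.500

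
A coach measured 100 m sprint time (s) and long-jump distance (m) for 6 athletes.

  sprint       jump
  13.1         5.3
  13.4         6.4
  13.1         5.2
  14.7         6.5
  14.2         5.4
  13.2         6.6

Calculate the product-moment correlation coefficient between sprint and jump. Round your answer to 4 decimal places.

0.2820

n = 6, Σx = 81.7, Σy = 35.4, Σx² = 1114.75, Σy² = 211.06, Σxy = 482.66
nΣxy − ΣxΣy = 2895.96 − 2892.18 = 3.78
nΣx² − (Σx)² = 6688.5 − 6674.89 = 13.61; nΣy² − (Σy)² = 1266.36 − 1253.16 = 13.2
r = 3.78 / √(13.61 × 13.2) = 3.78 / 13.4034 ≈ 0.2820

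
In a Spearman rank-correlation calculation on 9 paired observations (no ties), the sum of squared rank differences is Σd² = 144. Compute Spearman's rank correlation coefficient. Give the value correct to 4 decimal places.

-0.2000

ρ = 1 − 6Σd² / [n(n²−1)] = 1 − 6×144 / (9×80)
  = 1 − 864/720 = 1 − 1.20000 ≈ -0.2000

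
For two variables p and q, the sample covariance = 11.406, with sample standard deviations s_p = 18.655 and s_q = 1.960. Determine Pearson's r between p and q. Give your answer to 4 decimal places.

r = Cov(p,q) / (s_p · s_q) = 11.406 / (18.655 × 1.960)
  = 11.406 / 36.5638 ≈ 0.3119

0.3119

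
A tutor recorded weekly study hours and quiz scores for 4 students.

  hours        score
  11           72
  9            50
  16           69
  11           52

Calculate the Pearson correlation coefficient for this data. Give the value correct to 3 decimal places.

0.617

n = 4, Σx = 47, Σy = 243, Σx² = 579, Σy² = 15149, Σxy = 2918
nΣxy − ΣxΣy = 11672 − 11421 = 251
nΣx² − (Σx)² = 2316 − 2209 = 107; nΣy² − (Σy)² = 60596 − 59049 = 1547
r = 251 / √(107 × 1547) = 251 / 406.8526 ≈ 0.617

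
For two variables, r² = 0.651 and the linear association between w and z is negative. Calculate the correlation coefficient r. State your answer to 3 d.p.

|r| = √0.651 = 0.807
The association is negative, so r = −0.807.

-0.807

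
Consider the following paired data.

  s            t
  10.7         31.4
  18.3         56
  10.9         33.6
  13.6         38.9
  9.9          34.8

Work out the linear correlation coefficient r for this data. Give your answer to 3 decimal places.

n = 5, Σs = 63.4, Σt = 194.7, Σs² = 851.16, Σt² = 7975.17, Σst = 2600.58
nΣst − ΣsΣt = 13002.9 − 12343.98 = 658.92
nΣs² − (Σs)² = 4255.8 − 4019.56 = 236.24; nΣt² − (Σt)² = 39875.85 − 37908.09 = 1967.76
r = 658.92 / √(236.24 × 1967.76) = 658.92 / 681.8091 ≈ 0.966

0.966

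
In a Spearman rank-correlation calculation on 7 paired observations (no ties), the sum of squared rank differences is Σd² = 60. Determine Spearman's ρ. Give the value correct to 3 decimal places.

-0.071

ρ = 1 − 6Σd² / [n(n²−1)] = 1 − 6×60 / (7×48)
  = 1 − 360/336 = 1 − 1.0714 ≈ -0.071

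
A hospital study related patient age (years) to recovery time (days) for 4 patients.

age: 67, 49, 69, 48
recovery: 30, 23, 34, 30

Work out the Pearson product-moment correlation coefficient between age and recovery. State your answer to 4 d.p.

n = 4, Σx = 233, Σy = 117, Σx² = 13955, Σy² = 3485, Σxy = 6923
nΣxy − ΣxΣy = 27692 − 27261 = 431
nΣx² − (Σx)² = 55820 − 54289 = 1531; nΣy² − (Σy)² = 13940 − 13689 = 251
r = 431 / √(1531 × 251) = 431 / 619.9040 ≈ 0.6953

0.6953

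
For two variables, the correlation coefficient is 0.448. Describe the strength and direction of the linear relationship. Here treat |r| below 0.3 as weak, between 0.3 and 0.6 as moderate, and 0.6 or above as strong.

r = 0.448 > 0 so the relationship is positive.
|r| = 0.448, which falls in the moderate range.

moderate positive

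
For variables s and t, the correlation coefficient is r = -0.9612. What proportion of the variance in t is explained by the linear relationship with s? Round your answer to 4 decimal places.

r² = (-0.9612)² = 0.9239

0.9239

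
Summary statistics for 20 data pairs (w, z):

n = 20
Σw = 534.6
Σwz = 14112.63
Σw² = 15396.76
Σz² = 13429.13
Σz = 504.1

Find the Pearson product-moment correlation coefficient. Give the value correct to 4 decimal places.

r = (nΣwz − ΣwΣz) / √[(nΣw² − (Σw)²)(nΣz² − (Σz)²)]
Numerator: 20×14112.63 − 534.6×504.1 = 12760.74
Denominator: √[(307935.2 − 285797.16)(268582.6 − 254116.81)] = √[22138.04 × 14465.79] = 17895.3692
r = 12760.74 / 17895.3692 ≈ 0.7131

0.7131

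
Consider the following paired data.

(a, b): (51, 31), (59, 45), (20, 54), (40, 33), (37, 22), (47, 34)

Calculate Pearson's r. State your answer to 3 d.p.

-0.293

n = 6, Σa = 254, Σb = 219, Σa² = 11660, Σb² = 8631, Σab = 9048
nΣab − ΣaΣb = 54288 − 55626 = -1338
nΣa² − (Σa)² = 69960 − 64516 = 5444; nΣb² − (Σb)² = 51786 − 47961 = 3825
r = -1338 / √(5444 × 3825) = -1338 / 4563.2554 ≈ -0.293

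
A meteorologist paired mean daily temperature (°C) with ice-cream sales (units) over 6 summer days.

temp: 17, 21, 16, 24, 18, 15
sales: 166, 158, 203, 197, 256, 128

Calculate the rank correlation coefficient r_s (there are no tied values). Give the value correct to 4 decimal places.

0.2571

Rank temp: 3, 5, 2, 6, 4, 1
Rank sales: 3, 2, 5, 4, 6, 1
d = rank(temp) − rank(sales): 0, 3, -3, 2, -2, 0; Σd² = 26
ρ = 1 − 6Σd² / [n(n²−1)] = 1 − 6×26 / (6×35) = 1 − 156/210 ≈ 0.2571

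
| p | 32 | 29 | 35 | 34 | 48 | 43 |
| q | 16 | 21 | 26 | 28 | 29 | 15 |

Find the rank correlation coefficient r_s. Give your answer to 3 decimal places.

0.314

Rank p: 2, 1, 4, 3, 6, 5
Rank q: 2, 3, 4, 5, 6, 1
d = rank(p) − rank(q): 0, -2, 0, -2, 0, 4; Σd² = 24
ρ = 1 − 6Σd² / [n(n²−1)] = 1 − 6×24 / (6×35) = 1 − 144/210 ≈ 0.314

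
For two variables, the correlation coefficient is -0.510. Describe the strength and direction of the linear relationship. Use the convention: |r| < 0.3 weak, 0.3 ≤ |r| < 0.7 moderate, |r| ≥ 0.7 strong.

moderate negative

r = -0.510 < 0 so the relationship is negative.
|r| = 0.510, which falls in the moderate range.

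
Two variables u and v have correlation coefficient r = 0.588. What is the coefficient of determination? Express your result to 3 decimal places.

0.346

r² = (0.588)² = 0.346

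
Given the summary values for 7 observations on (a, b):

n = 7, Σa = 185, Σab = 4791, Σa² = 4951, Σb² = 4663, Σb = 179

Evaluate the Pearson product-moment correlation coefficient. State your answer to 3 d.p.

r = (nΣab − ΣaΣb) / √[(nΣa² − (Σa)²)(nΣb² − (Σb)²)]
Numerator: 7×4791 − 185×179 = 422
Denominator: √[(34657 − 34225)(32641 − 32041)] = √[432 × 600] = 509.1169
r = 422 / 509.1169 ≈ 0.829

0.829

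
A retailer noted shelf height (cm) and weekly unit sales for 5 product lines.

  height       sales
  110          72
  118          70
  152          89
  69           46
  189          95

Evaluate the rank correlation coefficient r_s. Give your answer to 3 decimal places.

0.900

Rank height: 2, 3, 4, 1, 5
Rank sales: 3, 2, 4, 1, 5
d = rank(height) − rank(sales): -1, 1, 0, 0, 0; Σd² = 2
ρ = 1 − 6Σd² / [n(n²−1)] = 1 − 6×2 / (5×24) = 1 − 12/120 ≈ 0.900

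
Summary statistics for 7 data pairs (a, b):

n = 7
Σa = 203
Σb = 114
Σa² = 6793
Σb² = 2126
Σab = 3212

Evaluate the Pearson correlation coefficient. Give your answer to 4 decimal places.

-0.1903

r = (nΣab − ΣaΣb) / √[(nΣa² − (Σa)²)(nΣb² − (Σb)²)]
Numerator: 7×3212 − 203×114 = -658
Denominator: √[(47551 − 41209)(14882 − 12996)] = √[6342 × 1886] = 3458.4696
r = -658 / 3458.4696 ≈ -0.1903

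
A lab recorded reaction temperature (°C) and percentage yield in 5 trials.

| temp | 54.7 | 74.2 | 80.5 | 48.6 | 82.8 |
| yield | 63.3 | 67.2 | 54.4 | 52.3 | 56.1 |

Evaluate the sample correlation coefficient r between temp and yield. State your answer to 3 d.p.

n = 5, Σx = 340.8, Σy = 293.3, Σx² = 24195.78, Σy² = 17364.59, Σxy = 20014.81
nΣxy − ΣxΣy = 100074.05 − 99956.64 = 117.41
nΣx² − (Σx)² = 120978.9 − 116144.64 = 4834.26; nΣy² − (Σy)² = 86822.95 − 86024.89 = 798.06
r = 117.41 / √(4834.26 × 798.06) = 117.41 / 1964.1867 ≈ 0.060

0.060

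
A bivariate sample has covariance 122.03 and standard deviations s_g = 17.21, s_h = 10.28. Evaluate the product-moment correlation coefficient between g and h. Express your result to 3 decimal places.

r = Cov(g,h) / (s_g · s_h) = 122.03 / (17.21 × 10.28)
  = 122.03 / 176.9188 ≈ 0.690

0.690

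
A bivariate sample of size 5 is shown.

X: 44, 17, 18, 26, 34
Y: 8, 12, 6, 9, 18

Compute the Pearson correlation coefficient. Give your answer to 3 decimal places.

n = 5, ΣX = 139, ΣY = 53, ΣX² = 4381, ΣY² = 649, ΣXY = 1510
nΣXY − ΣXΣY = 7550 − 7367 = 183
nΣX² − (ΣX)² = 21905 − 19321 = 2584; nΣY² − (ΣY)² = 3245 − 2809 = 436
r = 183 / √(2584 × 436) = 183 / 1061.4255 ≈ 0.172

0.172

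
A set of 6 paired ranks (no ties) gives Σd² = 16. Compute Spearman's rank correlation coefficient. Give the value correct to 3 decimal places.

0.543

ρ = 1 − 6Σd² / [n(n²−1)] = 1 − 6×16 / (6×35)
  = 1 − 96/210 = 1 − 0.4571 ≈ 0.543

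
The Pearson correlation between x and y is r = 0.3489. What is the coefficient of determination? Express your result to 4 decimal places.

r² = (0.3489)² = 0.1217

0.1217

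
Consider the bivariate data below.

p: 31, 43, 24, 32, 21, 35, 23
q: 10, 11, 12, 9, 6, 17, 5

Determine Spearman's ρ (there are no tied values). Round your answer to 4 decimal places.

Rank p: 4, 7, 3, 5, 1, 6, 2
Rank q: 4, 5, 6, 3, 2, 7, 1
d = rank(p) − rank(q): 0, 2, -3, 2, -1, -1, 1; Σd² = 20
ρ = 1 − 6Σd² / [n(n²−1)] = 1 − 6×20 / (7×48) = 1 − 120/336 ≈ 0.6429

0.6429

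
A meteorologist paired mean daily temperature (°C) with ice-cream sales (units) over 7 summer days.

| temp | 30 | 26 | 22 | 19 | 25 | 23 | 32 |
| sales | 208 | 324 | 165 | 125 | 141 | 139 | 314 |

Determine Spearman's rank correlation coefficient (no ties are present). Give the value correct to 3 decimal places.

Rank temp: 6, 5, 2, 1, 4, 3, 7
Rank sales: 5, 7, 4, 1, 3, 2, 6
d = rank(temp) − rank(sales): 1, -2, -2, 0, 1, 1, 1; Σd² = 12
ρ = 1 − 6Σd² / [n(n²−1)] = 1 − 6×12 / (7×48) = 1 − 72/336 ≈ 0.786

0.786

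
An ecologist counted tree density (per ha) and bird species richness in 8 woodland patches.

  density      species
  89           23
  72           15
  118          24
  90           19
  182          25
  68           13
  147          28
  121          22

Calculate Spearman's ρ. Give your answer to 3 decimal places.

0.857

Rank density: 3, 2, 5, 4, 8, 1, 7, 6
Rank species: 5, 2, 6, 3, 7, 1, 8, 4
d = rank(density) − rank(species): -2, 0, -1, 1, 1, 0, -1, 2; Σd² = 12
ρ = 1 − 6Σd² / [n(n²−1)] = 1 − 6×12 / (8×63) = 1 − 72/504 ≈ 0.857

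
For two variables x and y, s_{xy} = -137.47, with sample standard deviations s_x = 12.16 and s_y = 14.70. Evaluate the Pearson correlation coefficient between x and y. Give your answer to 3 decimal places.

r = Cov(x,y) / (s_x · s_y) = -137.47 / (12.16 × 14.70)
  = -137.47 / 178.7520 ≈ -0.769

-0.769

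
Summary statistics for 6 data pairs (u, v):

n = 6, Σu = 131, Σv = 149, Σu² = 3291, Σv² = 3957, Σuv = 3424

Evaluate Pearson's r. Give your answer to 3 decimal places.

r = (nΣuv − ΣuΣv) / √[(nΣu² − (Σu)²)(nΣv² − (Σv)²)]
Numerator: 6×3424 − 131×149 = 1025
Denominator: √[(19746 − 17161)(23742 − 22201)] = √[2585 × 1541] = 1995.8670
r = 1025 / 1995.8670 ≈ 0.514

0.514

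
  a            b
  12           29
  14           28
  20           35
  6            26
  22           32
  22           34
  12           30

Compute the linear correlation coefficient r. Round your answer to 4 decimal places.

0.8943

n = 7, Σa = 108, Σb = 214, Σa² = 1888, Σb² = 6606, Σab = 3408
nΣab − ΣaΣb = 23856 − 23112 = 744
nΣa² − (Σa)² = 13216 − 11664 = 1552; nΣb² − (Σb)² = 46242 − 45796 = 446
r = 744 / √(1552 × 446) = 744 / 831.9808 ≈ 0.8943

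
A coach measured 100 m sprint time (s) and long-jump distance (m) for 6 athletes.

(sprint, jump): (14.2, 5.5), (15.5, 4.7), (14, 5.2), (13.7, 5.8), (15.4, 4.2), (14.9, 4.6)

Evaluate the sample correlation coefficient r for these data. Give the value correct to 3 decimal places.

-0.906

n = 6, Σx = 87.7, Σy = 30, Σx² = 1284.75, Σy² = 151.82, Σxy = 436.43
nΣxy − ΣxΣy = 2618.58 − 2631 = -12.42
nΣx² − (Σx)² = 7708.5 − 7691.29 = 17.21; nΣy² − (Σy)² = 910.92 − 900 = 10.92
r = -12.42 / √(17.21 × 10.92) = -12.42 / 13.7089 ≈ -0.906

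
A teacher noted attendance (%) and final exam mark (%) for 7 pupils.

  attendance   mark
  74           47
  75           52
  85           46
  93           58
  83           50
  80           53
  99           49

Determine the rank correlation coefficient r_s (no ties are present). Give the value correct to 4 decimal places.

0.0714

Rank attendance: 1, 2, 5, 6, 4, 3, 7
Rank mark: 2, 5, 1, 7, 4, 6, 3
d = rank(attendance) − rank(mark): -1, -3, 4, -1, 0, -3, 4; Σd² = 52
ρ = 1 − 6Σd² / [n(n²−1)] = 1 − 6×52 / (7×48) = 1 − 312/336 ≈ 0.0714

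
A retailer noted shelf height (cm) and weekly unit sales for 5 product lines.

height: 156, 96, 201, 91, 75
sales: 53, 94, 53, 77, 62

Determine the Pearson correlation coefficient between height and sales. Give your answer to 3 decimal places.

n = 5, Σx = 619, Σy = 339, Σx² = 87859, Σy² = 24227, Σxy = 39602
nΣxy − ΣxΣy = 198010 − 209841 = -11831
nΣx² − (Σx)² = 439295 − 383161 = 56134; nΣy² − (Σy)² = 121135 − 114921 = 6214
r = -11831 / √(56134 × 6214) = -11831 / 18676.6345 ≈ -0.633

-0.633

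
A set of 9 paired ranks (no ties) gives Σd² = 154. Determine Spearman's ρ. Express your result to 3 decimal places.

-0.283

ρ = 1 − 6Σd² / [n(n²−1)] = 1 − 6×154 / (9×80)
  = 1 − 924/720 = 1 − 1.2833 ≈ -0.283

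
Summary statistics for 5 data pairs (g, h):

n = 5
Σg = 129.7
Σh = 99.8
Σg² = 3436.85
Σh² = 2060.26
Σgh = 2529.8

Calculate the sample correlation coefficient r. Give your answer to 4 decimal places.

-0.8393

r = (nΣgh − ΣgΣh) / √[(nΣg² − (Σg)²)(nΣh² − (Σh)²)]
Numerator: 5×2529.8 − 129.7×99.8 = -295.06
Denominator: √[(17184.25 − 16822.09)(10301.3 − 9960.04)] = √[362.16 × 341.26] = 351.5547
r = -295.06 / 351.5547 ≈ -0.8393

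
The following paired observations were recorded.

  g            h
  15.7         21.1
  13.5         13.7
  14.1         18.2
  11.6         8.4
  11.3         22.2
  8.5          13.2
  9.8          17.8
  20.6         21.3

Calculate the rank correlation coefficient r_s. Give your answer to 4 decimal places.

0.4524

Rank g: 7, 5, 6, 4, 3, 1, 2, 8
Rank h: 6, 3, 5, 1, 8, 2, 4, 7
d = rank(g) − rank(h): 1, 2, 1, 3, -5, -1, -2, 1; Σd² = 46
ρ = 1 − 6Σd² / [n(n²−1)] = 1 − 6×46 / (8×63) = 1 − 276/504 ≈ 0.4524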